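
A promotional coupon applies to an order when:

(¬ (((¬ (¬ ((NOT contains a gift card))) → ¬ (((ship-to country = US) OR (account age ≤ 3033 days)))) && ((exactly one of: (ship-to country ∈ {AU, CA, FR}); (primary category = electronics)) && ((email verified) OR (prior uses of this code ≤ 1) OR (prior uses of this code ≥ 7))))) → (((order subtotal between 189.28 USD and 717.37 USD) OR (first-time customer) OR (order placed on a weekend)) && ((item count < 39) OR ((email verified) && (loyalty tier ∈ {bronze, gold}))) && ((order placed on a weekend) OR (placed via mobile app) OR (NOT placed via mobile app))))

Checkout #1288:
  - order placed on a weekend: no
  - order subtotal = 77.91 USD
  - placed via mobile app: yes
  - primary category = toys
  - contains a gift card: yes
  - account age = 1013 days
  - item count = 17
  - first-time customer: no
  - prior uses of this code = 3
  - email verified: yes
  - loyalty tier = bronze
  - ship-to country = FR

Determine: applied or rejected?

Atomic conditions:
  NOT contains a gift card: yes → false
  ship-to country = US: FR == US is false
  account age ≤ 3033 days: 1013 ≤ 3033 is true
  ship-to country ∈ {AU, CA, FR}: FR is in the set → true
  primary category = electronics: toys == electronics is false
  email verified: yes → true
  prior uses of this code ≤ 1: 3 ≤ 1 is false
  prior uses of this code ≥ 7: 3 ≥ 7 is false
  order subtotal between 189.28 USD and 717.37 USD: 77.91 in [189.28, 717.37] is false
  first-time customer: no → false
  order placed on a weekend: no → false
  item count < 39: 17 < 39 is true
  loyalty tier ∈ {bronze, gold}: bronze is in the set → true
  placed via mobile app: yes → true
  NOT placed via mobile app: yes → false
Combine:
[1.1.1.1.1] NOT false = true
[1.1.1.1] NOT true = false
[1.1.1.2.1] false OR true = true
[1.1.1.2] NOT true = false
[1.1.1] false → false (antecedent false ⇒ implication holds) = true
[1.1.2.1] exactly-one(true, false) = true
[1.1.2.2] true OR false OR false = true
[1.1.2] true AND true = true
[1.1] true AND true = true
[1] NOT true = false
[2.1] false OR false OR false = false
[2.2.2] true AND true = true
[2.2] true OR true = true
[2.3] false OR true OR false = true
[2] false AND true AND true = false
[root] false → false (antecedent false ⇒ implication holds) = true
Overall: true → applied

Applied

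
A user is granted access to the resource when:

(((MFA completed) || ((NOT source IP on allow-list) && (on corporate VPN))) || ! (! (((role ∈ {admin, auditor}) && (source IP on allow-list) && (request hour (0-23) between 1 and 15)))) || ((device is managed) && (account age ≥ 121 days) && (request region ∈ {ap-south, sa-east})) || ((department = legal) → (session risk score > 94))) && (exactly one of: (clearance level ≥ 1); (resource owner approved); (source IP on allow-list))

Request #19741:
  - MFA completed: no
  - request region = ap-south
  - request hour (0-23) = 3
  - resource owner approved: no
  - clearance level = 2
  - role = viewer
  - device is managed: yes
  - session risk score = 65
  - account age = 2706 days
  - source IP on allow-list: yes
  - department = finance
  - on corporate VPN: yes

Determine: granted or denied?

Denied

Atomic conditions:
  MFA completed: no → false
  NOT source IP on allow-list: yes → false
  on corporate VPN: yes → true
  role ∈ {admin, auditor}: viewer is not in the set → false
  source IP on allow-list: yes → true
  request hour (0-23) between 1 and 15: 3 in [1, 15] is true
  device is managed: yes → true
  account age ≥ 121 days: 2706 ≥ 121 is true
  request region ∈ {ap-south, sa-east}: ap-south is in the set → true
  department = legal: finance == legal is false
  session risk score > 94: 65 > 94 is false
  clearance level ≥ 1: 2 ≥ 1 is true
  resource owner approved: no → false
Combine:
[1.1.2] false AND true = false
[1.1] false OR false = false
[1.2.1.1] false AND true AND true = false
[1.2.1] NOT false = true
[1.2] NOT true = false
[1.3] true AND true AND true = true
[1.4] false → false (antecedent false ⇒ implication holds) = true
[1] false OR false OR true OR true = true
[2] exactly-one(true, false, true) = false
[root] true AND false = false
Overall: false → denied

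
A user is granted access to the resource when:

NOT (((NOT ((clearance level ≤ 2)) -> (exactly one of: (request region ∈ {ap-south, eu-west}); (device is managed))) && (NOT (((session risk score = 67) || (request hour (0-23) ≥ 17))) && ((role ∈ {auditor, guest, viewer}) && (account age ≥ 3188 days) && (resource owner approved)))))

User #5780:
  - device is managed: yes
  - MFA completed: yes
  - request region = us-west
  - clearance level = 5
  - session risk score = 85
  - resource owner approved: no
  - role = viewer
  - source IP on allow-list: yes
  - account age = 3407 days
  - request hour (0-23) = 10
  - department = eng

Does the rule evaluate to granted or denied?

Atomic conditions:
  clearance level ≤ 2: 5 ≤ 2 is false
  request region ∈ {ap-south, eu-west}: us-west is not in the set → false
  device is managed: yes → true
  session risk score = 67: 85 == 67 is false
  request hour (0-23) ≥ 17: 10 ≥ 17 is false
  role ∈ {auditor, guest, viewer}: viewer is in the set → true
  account age ≥ 3188 days: 3407 ≥ 3188 is true
  resource owner approved: no → false
Combine:
[1.1.1] NOT false = true
[1.1.2] exactly-one(false, true) = true
[1.1] true → true = true
[1.2.1.1] false OR false = false
[1.2.1] NOT false = true
[1.2.2] true AND true AND false = false
[1.2] true AND false = false
[1] true AND false = false
[root] NOT false = true
Overall: true → granted

Granted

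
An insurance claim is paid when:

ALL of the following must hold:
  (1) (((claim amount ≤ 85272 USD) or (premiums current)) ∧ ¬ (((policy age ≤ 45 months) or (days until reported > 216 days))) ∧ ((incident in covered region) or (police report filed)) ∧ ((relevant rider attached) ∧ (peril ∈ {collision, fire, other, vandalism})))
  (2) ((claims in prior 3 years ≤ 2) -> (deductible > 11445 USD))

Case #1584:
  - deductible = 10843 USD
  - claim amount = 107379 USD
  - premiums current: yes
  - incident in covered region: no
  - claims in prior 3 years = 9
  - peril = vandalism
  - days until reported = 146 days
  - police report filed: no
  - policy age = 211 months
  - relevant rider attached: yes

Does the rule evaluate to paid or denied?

Denied

Atomic conditions:
  claim amount ≤ 85272 USD: 107379 ≤ 85272 is false
  premiums current: yes → true
  policy age ≤ 45 months: 211 ≤ 45 is false
  days until reported > 216 days: 146 > 216 is false
  incident in covered region: no → false
  police report filed: no → false
  relevant rider attached: yes → true
  peril ∈ {collision, fire, other, vandalism}: vandalism is in the set → true
  claims in prior 3 years ≤ 2: 9 ≤ 2 is false
  deductible > 11445 USD: 10843 > 11445 is false
Combine:
[1.1] false OR true = true
[1.2.1] false OR false = false
[1.2] NOT false = true
[1.3] false OR false = false
[1.4] true AND true = true
[1] true AND true AND false AND true = false
[2] false → false (antecedent false ⇒ implication holds) = true
[root] false AND true = false
Overall: false → denied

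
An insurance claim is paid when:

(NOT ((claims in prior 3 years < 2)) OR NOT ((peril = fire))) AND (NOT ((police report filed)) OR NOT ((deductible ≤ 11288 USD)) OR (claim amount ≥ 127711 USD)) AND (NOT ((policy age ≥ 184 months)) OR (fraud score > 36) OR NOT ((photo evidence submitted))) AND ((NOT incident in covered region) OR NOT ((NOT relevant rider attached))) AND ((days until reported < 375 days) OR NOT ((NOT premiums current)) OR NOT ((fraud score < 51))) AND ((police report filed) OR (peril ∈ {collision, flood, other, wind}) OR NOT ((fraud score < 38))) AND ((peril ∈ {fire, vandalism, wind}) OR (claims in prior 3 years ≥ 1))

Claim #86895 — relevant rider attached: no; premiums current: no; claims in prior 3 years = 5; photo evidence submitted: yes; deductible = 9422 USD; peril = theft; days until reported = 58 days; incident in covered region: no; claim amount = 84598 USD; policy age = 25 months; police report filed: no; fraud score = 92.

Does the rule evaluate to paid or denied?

Paid

Atomic conditions:
  claims in prior 3 years < 2: 5 < 2 is false
  peril = fire: theft == fire is false
  police report filed: no → false
  deductible ≤ 11288 USD: 9422 ≤ 11288 is true
  claim amount ≥ 127711 USD: 84598 ≥ 127711 is false
  policy age ≥ 184 months: 25 ≥ 184 is false
  fraud score > 36: 92 > 36 is true
  photo evidence submitted: yes → true
  NOT incident in covered region: no → true
  NOT relevant rider attached: no → true
  days until reported < 375 days: 58 < 375 is true
  NOT premiums current: no → true
  fraud score < 51: 92 < 51 is false
  peril ∈ {collision, flood, other, wind}: theft is not in the set → false
  fraud score < 38: 92 < 38 is false
  peril ∈ {fire, vandalism, wind}: theft is not in the set → false
  claims in prior 3 years ≥ 1: 5 ≥ 1 is true
Combine:
[1.1] NOT false = true
[1.2] NOT false = true
[1] true OR true = true
[2.1] NOT false = true
[2.2] NOT true = false
[2] true OR false OR false = true
[3.1] NOT false = true
[3.3] NOT true = false
[3] true OR true OR false = true
[4.2] NOT true = false
[4] true OR false = true
[5.2] NOT true = false
[5.3] NOT false = true
[5] true OR false OR true = true
[6.3] NOT false = true
[6] false OR false OR true = true
[7] false OR true = true
[root] true AND true AND true AND true AND true AND true AND true = true
Overall: true → paid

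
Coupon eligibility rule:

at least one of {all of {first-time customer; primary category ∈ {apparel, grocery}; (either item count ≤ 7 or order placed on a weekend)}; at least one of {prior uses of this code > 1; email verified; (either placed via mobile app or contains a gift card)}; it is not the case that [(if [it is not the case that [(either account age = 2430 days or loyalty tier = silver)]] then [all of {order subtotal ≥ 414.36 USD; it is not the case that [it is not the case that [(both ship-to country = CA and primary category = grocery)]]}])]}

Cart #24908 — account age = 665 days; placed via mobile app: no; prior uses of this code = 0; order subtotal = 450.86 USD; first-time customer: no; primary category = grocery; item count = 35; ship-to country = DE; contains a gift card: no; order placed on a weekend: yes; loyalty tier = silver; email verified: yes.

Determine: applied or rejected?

Atomic conditions:
  first-time customer: no → false
  primary category ∈ {apparel, grocery}: grocery is in the set → true
  item count ≤ 7: 35 ≤ 7 is false
  order placed on a weekend: yes → true
  prior uses of this code > 1: 0 > 1 is false
  email verified: yes → true
  placed via mobile app: no → false
  contains a gift card: no → false
  account age = 2430 days: 665 == 2430 is false
  loyalty tier = silver: silver == silver is true
  order subtotal ≥ 414.36 USD: 450.86 ≥ 414.36 is true
  ship-to country = CA: DE == CA is false
  primary category = grocery: grocery == grocery is true
Combine:
[1.3] false OR true = true
[1] false AND true AND true = false
[2.3] false OR false = false
[2] false OR true OR false = true
[3.1.1.1] false OR true = true
[3.1.1] NOT true = false
[3.1.2.2.1.1] false AND true = false
[3.1.2.2.1] NOT false = true
[3.1.2.2] NOT true = false
[3.1.2] true AND false = false
[3.1] false → false (antecedent false ⇒ implication holds) = true
[3] NOT true = false
[root] false OR true OR false = true
Overall: true → applied

Applied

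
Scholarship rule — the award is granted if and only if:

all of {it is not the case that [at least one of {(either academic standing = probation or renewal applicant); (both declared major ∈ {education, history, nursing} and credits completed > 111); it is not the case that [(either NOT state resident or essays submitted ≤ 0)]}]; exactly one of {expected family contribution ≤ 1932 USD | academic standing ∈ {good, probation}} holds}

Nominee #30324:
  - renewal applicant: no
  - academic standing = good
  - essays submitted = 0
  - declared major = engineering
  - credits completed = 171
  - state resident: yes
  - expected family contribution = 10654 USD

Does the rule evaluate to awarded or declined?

Awarded

Atomic conditions:
  academic standing = probation: good == probation is false
  renewal applicant: no → false
  declared major ∈ {education, history, nursing}: engineering is not in the set → false
  credits completed > 111: 171 > 111 is true
  NOT state resident: yes → false
  essays submitted ≤ 0: 0 ≤ 0 is true
  expected family contribution ≤ 1932 USD: 10654 ≤ 1932 is false
  academic standing ∈ {good, probation}: good is in the set → true
Combine:
[1.1.1] false OR false = false
[1.1.2] false AND true = false
[1.1.3.1] false OR true = true
[1.1.3] NOT true = false
[1.1] false OR false OR false = false
[1] NOT false = true
[2] exactly-one(false, true) = true
[root] true AND true = true
Overall: true → awarded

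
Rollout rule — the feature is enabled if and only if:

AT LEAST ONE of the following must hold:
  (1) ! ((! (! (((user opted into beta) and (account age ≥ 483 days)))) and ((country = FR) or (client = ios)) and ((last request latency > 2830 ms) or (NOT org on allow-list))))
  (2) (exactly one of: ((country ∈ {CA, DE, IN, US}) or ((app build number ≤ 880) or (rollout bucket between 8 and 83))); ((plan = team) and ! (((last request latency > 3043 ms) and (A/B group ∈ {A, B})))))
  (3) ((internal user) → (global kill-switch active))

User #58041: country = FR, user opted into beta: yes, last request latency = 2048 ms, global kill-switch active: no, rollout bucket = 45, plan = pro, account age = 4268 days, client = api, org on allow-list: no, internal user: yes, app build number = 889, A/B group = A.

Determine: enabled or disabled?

Atomic conditions:
  user opted into beta: yes → true
  account age ≥ 483 days: 4268 ≥ 483 is true
  country = FR: FR == FR is true
  client = ios: api == ios is false
  last request latency > 2830 ms: 2048 > 2830 is false
  NOT org on allow-list: no → true
  country ∈ {CA, DE, IN, US}: FR is not in the set → false
  app build number ≤ 880: 889 ≤ 880 is false
  rollout bucket between 8 and 83: 45 in [8, 83] is true
  plan = team: pro == team is false
  last request latency > 3043 ms: 2048 > 3043 is false
  A/B group ∈ {A, B}: A is in the set → true
  internal user: yes → true
  global kill-switch active: no → false
Combine:
[1.1.1.1.1] true AND true = true
[1.1.1.1] NOT true = false
[1.1.1] NOT false = true
[1.1.2] true OR false = true
[1.1.3] false OR true = true
[1.1] true AND true AND true = true
[1] NOT true = false
[2.1.2] false OR true = true
[2.1] false OR true = true
[2.2.2.1] false AND true = false
[2.2.2] NOT false = true
[2.2] false AND true = false
[2] exactly-one(true, false) = true
[3] true → false = false
[root] false OR true OR false = true
Overall: true → enabled

Enabled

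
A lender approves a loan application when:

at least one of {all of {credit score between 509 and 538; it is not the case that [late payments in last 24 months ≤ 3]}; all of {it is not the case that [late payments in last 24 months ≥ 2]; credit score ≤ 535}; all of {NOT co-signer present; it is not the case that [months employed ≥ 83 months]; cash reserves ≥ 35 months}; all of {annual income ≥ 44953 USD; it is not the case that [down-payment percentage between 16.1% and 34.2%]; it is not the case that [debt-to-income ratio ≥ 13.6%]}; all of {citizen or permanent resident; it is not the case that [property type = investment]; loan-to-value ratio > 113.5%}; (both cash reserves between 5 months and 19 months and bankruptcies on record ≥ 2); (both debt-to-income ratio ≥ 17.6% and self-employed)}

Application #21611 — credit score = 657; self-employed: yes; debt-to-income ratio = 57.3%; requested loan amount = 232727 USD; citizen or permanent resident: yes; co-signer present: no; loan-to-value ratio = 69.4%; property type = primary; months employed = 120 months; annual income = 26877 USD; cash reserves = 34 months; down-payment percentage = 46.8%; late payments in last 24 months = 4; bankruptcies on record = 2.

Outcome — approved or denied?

Approved

Atomic conditions:
  credit score between 509 and 538: 657 in [509, 538] is false
  late payments in last 24 months ≤ 3: 4 ≤ 3 is false
  late payments in last 24 months ≥ 2: 4 ≥ 2 is true
  credit score ≤ 535: 657 ≤ 535 is false
  NOT co-signer present: no → true
  months employed ≥ 83 months: 120 ≥ 83 is true
  cash reserves ≥ 35 months: 34 ≥ 35 is false
  annual income ≥ 44953 USD: 26877 ≥ 44953 is false
  down-payment percentage between 16.1% and 34.2%: 46.8 in [16.1, 34.2] is false
  debt-to-income ratio ≥ 13.6%: 57.3 ≥ 13.6 is true
  citizen or permanent resident: yes → true
  property type = investment: primary == investment is false
  loan-to-value ratio > 113.5%: 69.4 > 113.5 is false
  cash reserves between 5 months and 19 months: 34 in [5, 19] is false
  bankruptcies on record ≥ 2: 2 ≥ 2 is true
  debt-to-income ratio ≥ 17.6%: 57.3 ≥ 17.6 is true
  self-employed: yes → true
Combine:
[1.2] NOT false = true
[1] false AND true = false
[2.1] NOT true = false
[2] false AND false = false
[3.2] NOT true = false
[3] true AND false AND false = false
[4.2] NOT false = true
[4.3] NOT true = false
[4] false AND true AND false = false
[5.2] NOT false = true
[5] true AND true AND false = false
[6] false AND true = false
[7] true AND true = true
[root] false OR false OR false OR false OR false OR false OR true = true
Overall: true → approved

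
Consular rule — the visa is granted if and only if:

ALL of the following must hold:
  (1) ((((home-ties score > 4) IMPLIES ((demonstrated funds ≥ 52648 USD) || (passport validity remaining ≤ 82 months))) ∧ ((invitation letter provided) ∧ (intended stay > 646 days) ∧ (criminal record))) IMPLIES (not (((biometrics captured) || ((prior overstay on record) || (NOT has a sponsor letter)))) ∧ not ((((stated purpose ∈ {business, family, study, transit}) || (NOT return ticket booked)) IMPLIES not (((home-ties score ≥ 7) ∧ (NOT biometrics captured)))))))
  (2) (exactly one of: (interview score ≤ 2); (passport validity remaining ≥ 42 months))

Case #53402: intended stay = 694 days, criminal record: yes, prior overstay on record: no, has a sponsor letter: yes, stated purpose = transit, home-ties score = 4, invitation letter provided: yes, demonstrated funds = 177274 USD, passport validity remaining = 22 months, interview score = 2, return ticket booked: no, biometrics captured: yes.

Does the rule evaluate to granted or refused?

Refused

Atomic conditions:
  home-ties score > 4: 4 > 4 is false
  demonstrated funds ≥ 52648 USD: 177274 ≥ 52648 is true
  passport validity remaining ≤ 82 months: 22 ≤ 82 is true
  invitation letter provided: yes → true
  intended stay > 646 days: 694 > 646 is true
  criminal record: yes → true
  biometrics captured: yes → true
  prior overstay on record: no → false
  NOT has a sponsor letter: yes → false
  stated purpose ∈ {business, family, study, transit}: transit is in the set → true
  NOT return ticket booked: no → true
  home-ties score ≥ 7: 4 ≥ 7 is false
  NOT biometrics captured: yes → false
  interview score ≤ 2: 2 ≤ 2 is true
  passport validity remaining ≥ 42 months: 22 ≥ 42 is false
Combine:
[1.1.1.2] true OR true = true
[1.1.1] false → true (antecedent false ⇒ implication holds) = true
[1.1.2] true AND true AND true = true
[1.1] true AND true = true
[1.2.1.1.2] false OR false = false
[1.2.1.1] true OR false = true
[1.2.1] NOT true = false
[1.2.2.1.1] true OR true = true
[1.2.2.1.2.1] false AND false = false
[1.2.2.1.2] NOT false = true
[1.2.2.1] true → true = true
[1.2.2] NOT true = false
[1.2] false AND false = false
[1] true → false = false
[2] exactly-one(true, false) = true
[root] false AND true = false
Overall: false → refused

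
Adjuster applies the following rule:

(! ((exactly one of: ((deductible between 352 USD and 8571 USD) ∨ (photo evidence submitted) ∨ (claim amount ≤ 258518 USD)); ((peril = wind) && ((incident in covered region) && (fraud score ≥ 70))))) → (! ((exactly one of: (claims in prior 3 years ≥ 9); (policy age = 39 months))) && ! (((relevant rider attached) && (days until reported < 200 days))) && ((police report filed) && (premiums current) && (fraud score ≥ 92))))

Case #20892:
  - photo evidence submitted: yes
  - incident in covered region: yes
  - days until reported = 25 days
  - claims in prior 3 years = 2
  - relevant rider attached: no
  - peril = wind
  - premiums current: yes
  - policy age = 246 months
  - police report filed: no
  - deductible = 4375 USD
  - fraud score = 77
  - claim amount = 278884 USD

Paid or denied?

Denied

Atomic conditions:
  deductible between 352 USD and 8571 USD: 4375 in [352, 8571] is true
  photo evidence submitted: yes → true
  claim amount ≤ 258518 USD: 278884 ≤ 258518 is false
  peril = wind: wind == wind is true
  incident in covered region: yes → true
  fraud score ≥ 70: 77 ≥ 70 is true
  claims in prior 3 years ≥ 9: 2 ≥ 9 is false
  policy age = 39 months: 246 == 39 is false
  relevant rider attached: no → false
  days until reported < 200 days: 25 < 200 is true
  police report filed: no → false
  premiums current: yes → true
  fraud score ≥ 92: 77 ≥ 92 is false
Combine:
[1.1.1] true OR true OR false = true
[1.1.2.2] true AND true = true
[1.1.2] true AND true = true
[1.1] exactly-one(true, true) = false
[1] NOT false = true
[2.1.1] exactly-one(false, false) = false
[2.1] NOT false = true
[2.2.1] false AND true = false
[2.2] NOT false = true
[2.3] false AND true AND false = false
[2] true AND true AND false = false
[root] true → false = false
Overall: false → denied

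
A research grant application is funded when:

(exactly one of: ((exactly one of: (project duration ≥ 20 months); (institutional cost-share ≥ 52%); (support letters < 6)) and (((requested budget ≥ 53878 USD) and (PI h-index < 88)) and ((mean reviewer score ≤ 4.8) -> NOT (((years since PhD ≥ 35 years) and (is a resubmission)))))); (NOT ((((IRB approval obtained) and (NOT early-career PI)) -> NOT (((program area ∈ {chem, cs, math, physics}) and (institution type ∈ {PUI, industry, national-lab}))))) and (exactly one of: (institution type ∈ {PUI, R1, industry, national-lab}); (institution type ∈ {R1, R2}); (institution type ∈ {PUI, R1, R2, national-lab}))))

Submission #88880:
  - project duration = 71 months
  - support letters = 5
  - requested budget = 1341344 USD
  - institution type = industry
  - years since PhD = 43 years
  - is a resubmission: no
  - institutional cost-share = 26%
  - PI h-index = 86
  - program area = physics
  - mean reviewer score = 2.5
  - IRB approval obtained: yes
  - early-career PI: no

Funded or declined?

Funded

Atomic conditions:
  project duration ≥ 20 months: 71 ≥ 20 is true
  institutional cost-share ≥ 52%: 26 ≥ 52 is false
  support letters < 6: 5 < 6 is true
  requested budget ≥ 53878 USD: 1341344 ≥ 53878 is true
  PI h-index < 88: 86 < 88 is true
  mean reviewer score ≤ 4.8: 2.5 ≤ 4.8 is true
  years since PhD ≥ 35 years: 43 ≥ 35 is true
  is a resubmission: no → false
  IRB approval obtained: yes → true
  NOT early-career PI: no → true
  program area ∈ {chem, cs, math, physics}: physics is in the set → true
  institution type ∈ {PUI, industry, national-lab}: industry is in the set → true
  institution type ∈ {PUI, R1, industry, national-lab}: industry is in the set → true
  institution type ∈ {R1, R2}: industry is not in the set → false
  institution type ∈ {PUI, R1, R2, national-lab}: industry is not in the set → false
Combine:
[1.1] exactly-one(true, false, true) = false
[1.2.1] true AND true = true
[1.2.2.2.1] true AND false = false
[1.2.2.2] NOT false = true
[1.2.2] true → true = true
[1.2] true AND true = true
[1] false AND true = false
[2.1.1.1] true AND true = true
[2.1.1.2.1] true AND true = true
[2.1.1.2] NOT true = false
[2.1.1] true → false = false
[2.1] NOT false = true
[2.2] exactly-one(true, false, false) = true
[2] true AND true = true
[root] exactly-one(false, true) = true
Overall: true → funded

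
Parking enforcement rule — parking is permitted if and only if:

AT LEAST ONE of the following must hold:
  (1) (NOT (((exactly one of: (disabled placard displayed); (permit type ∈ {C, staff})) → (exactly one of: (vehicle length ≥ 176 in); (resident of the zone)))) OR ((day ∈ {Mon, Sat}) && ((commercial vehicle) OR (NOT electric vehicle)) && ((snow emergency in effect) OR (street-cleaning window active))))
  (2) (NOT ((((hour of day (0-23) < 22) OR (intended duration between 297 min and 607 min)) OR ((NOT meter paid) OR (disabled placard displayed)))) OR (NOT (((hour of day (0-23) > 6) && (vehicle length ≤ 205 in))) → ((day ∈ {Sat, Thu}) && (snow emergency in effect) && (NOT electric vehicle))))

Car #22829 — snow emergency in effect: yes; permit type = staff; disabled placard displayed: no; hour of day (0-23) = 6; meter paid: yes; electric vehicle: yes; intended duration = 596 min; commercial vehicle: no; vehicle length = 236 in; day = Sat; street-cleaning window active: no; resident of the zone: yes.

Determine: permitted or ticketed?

Permitted

Atomic conditions:
  disabled placard displayed: no → false
  permit type ∈ {C, staff}: staff is in the set → true
  vehicle length ≥ 176 in: 236 ≥ 176 is true
  resident of the zone: yes → true
  day ∈ {Mon, Sat}: Sat is in the set → true
  commercial vehicle: no → false
  NOT electric vehicle: yes → false
  snow emergency in effect: yes → true
  street-cleaning window active: no → false
  hour of day (0-23) < 22: 6 < 22 is true
  intended duration between 297 min and 607 min: 596 in [297, 607] is true
  NOT meter paid: yes → false
  hour of day (0-23) > 6: 6 > 6 is false
  vehicle length ≤ 205 in: 236 ≤ 205 is false
  day ∈ {Sat, Thu}: Sat is in the set → true
Combine:
[1.1.1.1] exactly-one(false, true) = true
[1.1.1.2] exactly-one(true, true) = false
[1.1.1] true → false = false
[1.1] NOT false = true
[1.2.2] false OR false = false
[1.2.3] true OR false = true
[1.2] true AND false AND true = false
[1] true OR false = true
[2.1.1.1] true OR true = true
[2.1.1.2] false OR false = false
[2.1.1] true OR false = true
[2.1] NOT true = false
[2.2.1.1] false AND false = false
[2.2.1] NOT false = true
[2.2.2] true AND true AND false = false
[2.2] true → false = false
[2] false OR false = false
[root] true OR false = true
Overall: true → permitted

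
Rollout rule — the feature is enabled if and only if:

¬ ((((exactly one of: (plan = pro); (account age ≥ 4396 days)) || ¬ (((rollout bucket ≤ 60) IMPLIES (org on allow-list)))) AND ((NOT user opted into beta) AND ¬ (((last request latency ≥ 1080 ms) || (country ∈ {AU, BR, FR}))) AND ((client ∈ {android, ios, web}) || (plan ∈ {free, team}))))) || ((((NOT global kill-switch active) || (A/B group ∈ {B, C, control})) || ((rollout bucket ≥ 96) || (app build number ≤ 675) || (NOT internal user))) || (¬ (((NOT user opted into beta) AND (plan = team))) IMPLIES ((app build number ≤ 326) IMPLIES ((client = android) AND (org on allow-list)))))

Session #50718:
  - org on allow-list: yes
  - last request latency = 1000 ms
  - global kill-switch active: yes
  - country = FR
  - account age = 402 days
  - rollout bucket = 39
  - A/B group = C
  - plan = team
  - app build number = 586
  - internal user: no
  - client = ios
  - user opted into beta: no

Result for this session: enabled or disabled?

Enabled

Atomic conditions:
  plan = pro: team == pro is false
  account age ≥ 4396 days: 402 ≥ 4396 is false
  rollout bucket ≤ 60: 39 ≤ 60 is true
  org on allow-list: yes → true
  NOT user opted into beta: no → true
  last request latency ≥ 1080 ms: 1000 ≥ 1080 is false
  country ∈ {AU, BR, FR}: FR is in the set → true
  client ∈ {android, ios, web}: ios is in the set → true
  plan ∈ {free, team}: team is in the set → true
  NOT global kill-switch active: yes → false
  A/B group ∈ {B, C, control}: C is in the set → true
  rollout bucket ≥ 96: 39 ≥ 96 is false
  app build number ≤ 675: 586 ≤ 675 is true
  NOT internal user: no → true
  plan = team: team == team is true
  app build number ≤ 326: 586 ≤ 326 is false
  client = android: ios == android is false
Combine:
[1.1.1.1] exactly-one(false, false) = false
[1.1.1.2.1] true → true = true
[1.1.1.2] NOT true = false
[1.1.1] false OR false = false
[1.1.2.2.1] false OR true = true
[1.1.2.2] NOT true = false
[1.1.2.3] true OR true = true
[1.1.2] true AND false AND true = false
[1.1] false AND false = false
[1] NOT false = true
[2.1.1] false OR true = true
[2.1.2] false OR true OR true = true
[2.1] true OR true = true
[2.2.1.1] true AND true = true
[2.2.1] NOT true = false
[2.2.2.2] false AND true = false
[2.2.2] false → false (antecedent false ⇒ implication holds) = true
[2.2] false → true (antecedent false ⇒ implication holds) = true
[2] true OR true = true
[root] true OR true = true
Overall: true → enabled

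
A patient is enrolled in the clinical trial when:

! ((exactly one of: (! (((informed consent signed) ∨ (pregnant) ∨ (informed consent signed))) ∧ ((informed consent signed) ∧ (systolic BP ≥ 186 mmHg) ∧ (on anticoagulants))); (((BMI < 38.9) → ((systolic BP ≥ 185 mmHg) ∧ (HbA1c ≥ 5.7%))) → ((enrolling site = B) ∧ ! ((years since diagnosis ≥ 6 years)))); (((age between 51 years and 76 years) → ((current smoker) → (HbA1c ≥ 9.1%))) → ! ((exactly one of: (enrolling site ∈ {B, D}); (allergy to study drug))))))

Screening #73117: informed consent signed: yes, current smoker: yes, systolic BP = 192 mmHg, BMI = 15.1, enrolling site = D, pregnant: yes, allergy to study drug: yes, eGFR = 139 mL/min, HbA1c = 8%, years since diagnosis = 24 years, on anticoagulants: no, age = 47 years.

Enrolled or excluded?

Excluded

Atomic conditions:
  informed consent signed: yes → true
  pregnant: yes → true
  systolic BP ≥ 186 mmHg: 192 ≥ 186 is true
  on anticoagulants: no → false
  BMI < 38.9: 15.1 < 38.9 is true
  systolic BP ≥ 185 mmHg: 192 ≥ 185 is true
  HbA1c ≥ 5.7%: 8 ≥ 5.7 is true
  enrolling site = B: D == B is false
  years since diagnosis ≥ 6 years: 24 ≥ 6 is true
  age between 51 years and 76 years: 47 in [51, 76] is false
  current smoker: yes → true
  HbA1c ≥ 9.1%: 8 ≥ 9.1 is false
  enrolling site ∈ {B, D}: D is in the set → true
  allergy to study drug: yes → true
Combine:
[1.1.1.1] true OR true OR true = true
[1.1.1] NOT true = false
[1.1.2] true AND true AND false = false
[1.1] false AND false = false
[1.2.1.2] true AND true = true
[1.2.1] true → true = true
[1.2.2.2] NOT true = false
[1.2.2] false AND false = false
[1.2] true → false = false
[1.3.1.2] true → false = false
[1.3.1] false → false (antecedent false ⇒ implication holds) = true
[1.3.2.1] exactly-one(true, true) = false
[1.3.2] NOT false = true
[1.3] true → true = true
[1] exactly-one(false, false, true) = true
[root] NOT true = false
Overall: false → excluded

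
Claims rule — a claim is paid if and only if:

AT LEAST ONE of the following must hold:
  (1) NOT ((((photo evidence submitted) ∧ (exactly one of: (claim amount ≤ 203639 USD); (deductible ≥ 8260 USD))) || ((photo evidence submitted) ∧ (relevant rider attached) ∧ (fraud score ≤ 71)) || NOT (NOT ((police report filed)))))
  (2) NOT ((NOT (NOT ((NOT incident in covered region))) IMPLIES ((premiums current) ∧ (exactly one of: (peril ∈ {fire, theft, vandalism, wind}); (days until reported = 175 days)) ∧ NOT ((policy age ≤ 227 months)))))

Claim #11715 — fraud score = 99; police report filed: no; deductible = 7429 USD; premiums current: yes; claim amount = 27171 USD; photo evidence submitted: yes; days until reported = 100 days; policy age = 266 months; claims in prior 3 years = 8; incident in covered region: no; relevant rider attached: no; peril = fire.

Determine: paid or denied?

Denied

Atomic conditions:
  photo evidence submitted: yes → true
  claim amount ≤ 203639 USD: 27171 ≤ 203639 is true
  deductible ≥ 8260 USD: 7429 ≥ 8260 is false
  relevant rider attached: no → false
  fraud score ≤ 71: 99 ≤ 71 is false
  police report filed: no → false
  NOT incident in covered region: no → true
  premiums current: yes → true
  peril ∈ {fire, theft, vandalism, wind}: fire is in the set → true
  days until reported = 175 days: 100 == 175 is false
  policy age ≤ 227 months: 266 ≤ 227 is false
Combine:
[1.1.1.2] exactly-one(true, false) = true
[1.1.1] true AND true = true
[1.1.2] true AND false AND false = false
[1.1.3.1] NOT false = true
[1.1.3] NOT true = false
[1.1] true OR false OR false = true
[1] NOT true = false
[2.1.1.1] NOT true = false
[2.1.1] NOT false = true
[2.1.2.2] exactly-one(true, false) = true
[2.1.2.3] NOT false = true
[2.1.2] true AND true AND true = true
[2.1] true → true = true
[2] NOT true = false
[root] false OR false = false
Overall: false → denied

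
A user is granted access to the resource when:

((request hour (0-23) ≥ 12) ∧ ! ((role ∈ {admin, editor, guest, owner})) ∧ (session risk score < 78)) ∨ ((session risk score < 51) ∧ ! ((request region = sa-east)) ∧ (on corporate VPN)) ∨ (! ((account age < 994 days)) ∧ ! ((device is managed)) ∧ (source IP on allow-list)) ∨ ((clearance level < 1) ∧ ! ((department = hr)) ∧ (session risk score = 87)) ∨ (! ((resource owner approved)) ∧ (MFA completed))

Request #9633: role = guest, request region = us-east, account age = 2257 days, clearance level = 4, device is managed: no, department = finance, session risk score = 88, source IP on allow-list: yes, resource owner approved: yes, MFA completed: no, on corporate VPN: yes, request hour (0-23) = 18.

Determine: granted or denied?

Granted

Atomic conditions:
  request hour (0-23) ≥ 12: 18 ≥ 12 is true
  role ∈ {admin, editor, guest, owner}: guest is in the set → true
  session risk score < 78: 88 < 78 is false
  session risk score < 51: 88 < 51 is false
  request region = sa-east: us-east == sa-east is false
  on corporate VPN: yes → true
  account age < 994 days: 2257 < 994 is false
  device is managed: no → false
  source IP on allow-list: yes → true
  clearance level < 1: 4 < 1 is false
  department = hr: finance == hr is false
  session risk score = 87: 88 == 87 is false
  resource owner approved: yes → true
  MFA completed: no → false
Combine:
[1.2] NOT true = false
[1] true AND false AND false = false
[2.2] NOT false = true
[2] false AND true AND true = false
[3.1] NOT false = true
[3.2] NOT false = true
[3] true AND true AND true = true
[4.2] NOT false = true
[4] false AND true AND false = false
[5.1] NOT true = false
[5] false AND false = false
[root] false OR false OR true OR false OR false = true
Overall: true → granted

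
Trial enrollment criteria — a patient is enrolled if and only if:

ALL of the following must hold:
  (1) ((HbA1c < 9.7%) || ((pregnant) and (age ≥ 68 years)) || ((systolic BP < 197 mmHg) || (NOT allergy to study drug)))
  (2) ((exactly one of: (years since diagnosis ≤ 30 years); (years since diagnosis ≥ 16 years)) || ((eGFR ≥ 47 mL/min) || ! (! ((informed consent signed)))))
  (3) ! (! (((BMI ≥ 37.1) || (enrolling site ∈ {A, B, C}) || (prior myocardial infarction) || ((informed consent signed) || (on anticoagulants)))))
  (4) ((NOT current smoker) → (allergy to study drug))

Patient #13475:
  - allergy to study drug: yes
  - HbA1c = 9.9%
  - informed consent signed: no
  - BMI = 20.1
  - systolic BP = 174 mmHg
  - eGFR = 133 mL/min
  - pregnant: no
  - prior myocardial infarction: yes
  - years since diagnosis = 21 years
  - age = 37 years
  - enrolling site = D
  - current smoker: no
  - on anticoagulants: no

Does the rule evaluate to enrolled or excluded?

Atomic conditions:
  HbA1c < 9.7%: 9.9 < 9.7 is false
  pregnant: no → false
  age ≥ 68 years: 37 ≥ 68 is false
  systolic BP < 197 mmHg: 174 < 197 is true
  NOT allergy to study drug: yes → false
  years since diagnosis ≤ 30 years: 21 ≤ 30 is true
  years since diagnosis ≥ 16 years: 21 ≥ 16 is true
  eGFR ≥ 47 mL/min: 133 ≥ 47 is true
  informed consent signed: no → false
  BMI ≥ 37.1: 20.1 ≥ 37.1 is false
  enrolling site ∈ {A, B, C}: D is not in the set → false
  prior myocardial infarction: yes → true
  on anticoagulants: no → false
  NOT current smoker: no → true
  allergy to study drug: yes → true
Combine:
[1.2] false AND false = false
[1.3] true OR false = true
[1] false OR false OR true = true
[2.1] exactly-one(true, true) = false
[2.2.2.1] NOT false = true
[2.2.2] NOT true = false
[2.2] true OR false = true
[2] false OR true = true
[3.1.1.4] false OR false = false
[3.1.1] false OR false OR true OR false = true
[3.1] NOT true = false
[3] NOT false = true
[4] true → true = true
[root] true AND true AND true AND true = true
Overall: true → enrolled

Enrolled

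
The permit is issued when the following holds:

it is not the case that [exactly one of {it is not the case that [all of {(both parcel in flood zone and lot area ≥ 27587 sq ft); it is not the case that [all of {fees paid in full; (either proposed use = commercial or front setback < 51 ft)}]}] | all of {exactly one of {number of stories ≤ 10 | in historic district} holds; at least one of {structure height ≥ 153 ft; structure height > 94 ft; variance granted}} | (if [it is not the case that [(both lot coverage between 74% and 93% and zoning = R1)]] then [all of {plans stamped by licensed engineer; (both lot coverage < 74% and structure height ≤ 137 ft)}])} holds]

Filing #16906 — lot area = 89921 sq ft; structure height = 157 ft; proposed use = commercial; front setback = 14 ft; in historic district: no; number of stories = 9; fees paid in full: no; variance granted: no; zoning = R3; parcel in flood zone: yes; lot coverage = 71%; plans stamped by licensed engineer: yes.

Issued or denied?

Denied

Atomic conditions:
  parcel in flood zone: yes → true
  lot area ≥ 27587 sq ft: 89921 ≥ 27587 is true
  fees paid in full: no → false
  proposed use = commercial: commercial == commercial is true
  front setback < 51 ft: 14 < 51 is true
  number of stories ≤ 10: 9 ≤ 10 is true
  in historic district: no → false
  structure height ≥ 153 ft: 157 ≥ 153 is true
  structure height > 94 ft: 157 > 94 is true
  variance granted: no → false
  lot coverage between 74% and 93%: 71 in [74, 93] is false
  zoning = R1: R3 == R1 is false
  plans stamped by licensed engineer: yes → true
  lot coverage < 74%: 71 < 74 is true
  structure height ≤ 137 ft: 157 ≤ 137 is false
Combine:
[1.1.1.1] true AND true = true
[1.1.1.2.1.2] true OR true = true
[1.1.1.2.1] false AND true = false
[1.1.1.2] NOT false = true
[1.1.1] true AND true = true
[1.1] NOT true = false
[1.2.1] exactly-one(true, false) = true
[1.2.2] true OR true OR false = true
[1.2] true AND true = true
[1.3.1.1] false AND false = false
[1.3.1] NOT false = true
[1.3.2.2] true AND false = false
[1.3.2] true AND false = false
[1.3] true → false = false
[1] exactly-one(false, true, false) = true
[root] NOT true = false
Overall: false → denied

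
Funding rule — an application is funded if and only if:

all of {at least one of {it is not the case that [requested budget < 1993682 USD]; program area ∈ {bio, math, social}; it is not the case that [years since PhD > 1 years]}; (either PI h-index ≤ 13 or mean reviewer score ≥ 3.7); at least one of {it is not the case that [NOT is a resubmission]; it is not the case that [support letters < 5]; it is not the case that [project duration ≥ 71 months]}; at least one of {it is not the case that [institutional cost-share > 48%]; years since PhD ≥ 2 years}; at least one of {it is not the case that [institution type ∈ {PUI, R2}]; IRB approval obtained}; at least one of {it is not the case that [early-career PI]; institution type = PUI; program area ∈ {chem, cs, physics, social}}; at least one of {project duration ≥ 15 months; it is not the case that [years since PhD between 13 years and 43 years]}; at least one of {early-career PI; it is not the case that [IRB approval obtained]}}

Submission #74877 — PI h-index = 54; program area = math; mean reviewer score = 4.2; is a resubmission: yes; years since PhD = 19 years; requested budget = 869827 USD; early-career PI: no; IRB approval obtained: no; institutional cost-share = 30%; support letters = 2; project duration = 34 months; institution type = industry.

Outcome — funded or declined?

Atomic conditions:
  requested budget < 1993682 USD: 869827 < 1993682 is true
  program area ∈ {bio, math, social}: math is in the set → true
  years since PhD > 1 years: 19 > 1 is true
  PI h-index ≤ 13: 54 ≤ 13 is false
  mean reviewer score ≥ 3.7: 4.2 ≥ 3.7 is true
  NOT is a resubmission: yes → false
  support letters < 5: 2 < 5 is true
  project duration ≥ 71 months: 34 ≥ 71 is false
  institutional cost-share > 48%: 30 > 48 is false
  years since PhD ≥ 2 years: 19 ≥ 2 is true
  institution type ∈ {PUI, R2}: industry is not in the set → false
  IRB approval obtained: no → false
  early-career PI: no → false
  institution type = PUI: industry == PUI is false
  program area ∈ {chem, cs, physics, social}: math is not in the set → false
  project duration ≥ 15 months: 34 ≥ 15 is true
  years since PhD between 13 years and 43 years: 19 in [13, 43] is true
Combine:
[1.1] NOT true = false
[1.3] NOT true = false
[1] false OR true OR false = true
[2] false OR true = true
[3.1] NOT false = true
[3.2] NOT true = false
[3.3] NOT false = true
[3] true OR false OR true = true
[4.1] NOT false = true
[4] true OR true = true
[5.1] NOT false = true
[5] true OR false = true
[6.1] NOT false = true
[6] true OR false OR false = true
[7.2] NOT true = false
[7] true OR false = true
[8.2] NOT false = true
[8] false OR true = true
[root] true AND true AND true AND true AND true AND true AND true AND true = true
Overall: true → funded

Funded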